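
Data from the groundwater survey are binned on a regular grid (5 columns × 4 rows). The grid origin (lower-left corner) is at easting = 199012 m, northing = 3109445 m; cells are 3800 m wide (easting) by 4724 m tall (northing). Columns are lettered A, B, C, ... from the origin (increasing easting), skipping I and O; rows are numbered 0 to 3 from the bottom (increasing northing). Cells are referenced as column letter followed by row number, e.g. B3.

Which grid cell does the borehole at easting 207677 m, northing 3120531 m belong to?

C2

Column index: ⌊(207677 − 199012) / 3800⌋ = ⌊2.280⌋ = 2 → column C
Row offset from origin: ⌊(3120531 − 3109445) / 4724⌋ = ⌊2.347⌋ = 2 → row 2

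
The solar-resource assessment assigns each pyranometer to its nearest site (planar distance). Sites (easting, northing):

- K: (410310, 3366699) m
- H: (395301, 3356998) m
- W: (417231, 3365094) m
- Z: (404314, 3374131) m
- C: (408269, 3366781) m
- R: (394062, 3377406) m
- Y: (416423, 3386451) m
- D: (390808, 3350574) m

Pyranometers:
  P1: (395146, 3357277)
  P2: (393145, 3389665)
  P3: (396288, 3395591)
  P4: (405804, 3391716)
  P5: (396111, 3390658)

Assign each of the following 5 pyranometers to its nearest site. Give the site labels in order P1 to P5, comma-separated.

P1 → H (d²=101866.00)
P2 → R (d²=151123970.00)
P3 → R (d²=335649301.00)
P4 → Y (d²=140483386.00)
P5 → R (d²=179813905.00)

H, R, R, Y, R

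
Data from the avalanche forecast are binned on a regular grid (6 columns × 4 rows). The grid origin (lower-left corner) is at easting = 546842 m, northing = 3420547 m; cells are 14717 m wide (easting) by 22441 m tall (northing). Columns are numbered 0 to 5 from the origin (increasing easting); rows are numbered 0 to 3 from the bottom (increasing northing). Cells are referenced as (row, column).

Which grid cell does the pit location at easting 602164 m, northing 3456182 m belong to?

Column index: ⌊(602164 − 546842) / 14717⌋ = ⌊3.759⌋ = 3
Row offset from origin: ⌊(3456182 − 3420547) / 22441⌋ = ⌊1.588⌋ = 1 → row 1

(1, 3)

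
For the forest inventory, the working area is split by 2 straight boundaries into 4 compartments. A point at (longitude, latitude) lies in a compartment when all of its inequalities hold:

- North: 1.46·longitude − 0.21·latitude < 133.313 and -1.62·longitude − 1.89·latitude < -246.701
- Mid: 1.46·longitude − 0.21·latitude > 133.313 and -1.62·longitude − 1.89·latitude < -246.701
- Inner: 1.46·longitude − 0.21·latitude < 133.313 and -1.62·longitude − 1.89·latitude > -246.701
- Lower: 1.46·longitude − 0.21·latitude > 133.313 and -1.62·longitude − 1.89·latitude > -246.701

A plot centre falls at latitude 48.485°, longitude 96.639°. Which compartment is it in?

North

1.46·96.639 − 0.21·48.485 = 130.911, which is < 133.313
-1.62·96.639 − 1.89·48.485 = -248.192, which is < -246.701
This sign pattern matches North.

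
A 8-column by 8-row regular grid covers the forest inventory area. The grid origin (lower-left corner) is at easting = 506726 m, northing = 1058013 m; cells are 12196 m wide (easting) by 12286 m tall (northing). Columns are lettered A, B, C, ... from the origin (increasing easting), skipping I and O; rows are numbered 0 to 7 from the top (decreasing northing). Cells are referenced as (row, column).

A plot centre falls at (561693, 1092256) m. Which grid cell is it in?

Column index: ⌊(561693 − 506726) / 12196⌋ = ⌊4.507⌋ = 4 → column E
Row offset from origin: ⌊(1092256 − 1058013) / 12286⌋ = ⌊2.787⌋ = 2 → row 5 (counted from top)

(5, E)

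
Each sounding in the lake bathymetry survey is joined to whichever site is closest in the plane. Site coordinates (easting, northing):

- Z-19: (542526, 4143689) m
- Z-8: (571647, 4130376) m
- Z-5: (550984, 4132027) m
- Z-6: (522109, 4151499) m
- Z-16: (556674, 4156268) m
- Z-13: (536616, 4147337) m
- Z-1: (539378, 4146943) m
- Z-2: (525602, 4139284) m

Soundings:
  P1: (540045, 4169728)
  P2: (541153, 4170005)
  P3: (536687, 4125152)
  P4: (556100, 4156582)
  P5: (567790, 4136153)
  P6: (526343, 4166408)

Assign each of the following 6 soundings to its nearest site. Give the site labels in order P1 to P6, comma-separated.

Z-16, Z-16, Z-5, Z-16, Z-8, Z-6

P1 → Z-16 (d²=457695241.00)
P2 → Z-16 (d²=429606610.00)
P3 → Z-5 (d²=251669834.00)
P4 → Z-16 (d²=428072.00)
P5 → Z-8 (d²=48250178.00)
P6 → Z-6 (d²=240205037.00)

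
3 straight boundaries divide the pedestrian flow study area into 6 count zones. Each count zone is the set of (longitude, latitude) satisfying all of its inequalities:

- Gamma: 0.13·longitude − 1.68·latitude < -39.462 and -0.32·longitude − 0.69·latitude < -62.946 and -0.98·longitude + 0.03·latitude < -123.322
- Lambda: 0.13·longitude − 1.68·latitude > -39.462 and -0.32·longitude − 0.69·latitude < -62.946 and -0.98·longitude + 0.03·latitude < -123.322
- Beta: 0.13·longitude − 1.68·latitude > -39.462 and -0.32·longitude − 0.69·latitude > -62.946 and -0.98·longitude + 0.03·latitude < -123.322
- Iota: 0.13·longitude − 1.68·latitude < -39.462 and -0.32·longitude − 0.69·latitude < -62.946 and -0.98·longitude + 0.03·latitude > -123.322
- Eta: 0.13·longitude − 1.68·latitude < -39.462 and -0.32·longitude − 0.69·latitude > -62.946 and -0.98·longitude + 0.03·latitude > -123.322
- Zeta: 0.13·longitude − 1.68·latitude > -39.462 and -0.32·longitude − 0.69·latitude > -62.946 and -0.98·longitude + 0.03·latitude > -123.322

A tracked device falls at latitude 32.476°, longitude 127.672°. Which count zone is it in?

Lambda

0.13·127.672 − 1.68·32.476 = -37.962, which is > -39.462
-0.32·127.672 − 0.69·32.476 = -63.263, which is < -62.946
-0.98·127.672 + 0.03·32.476 = -124.144, which is < -123.322
This sign pattern matches Lambda.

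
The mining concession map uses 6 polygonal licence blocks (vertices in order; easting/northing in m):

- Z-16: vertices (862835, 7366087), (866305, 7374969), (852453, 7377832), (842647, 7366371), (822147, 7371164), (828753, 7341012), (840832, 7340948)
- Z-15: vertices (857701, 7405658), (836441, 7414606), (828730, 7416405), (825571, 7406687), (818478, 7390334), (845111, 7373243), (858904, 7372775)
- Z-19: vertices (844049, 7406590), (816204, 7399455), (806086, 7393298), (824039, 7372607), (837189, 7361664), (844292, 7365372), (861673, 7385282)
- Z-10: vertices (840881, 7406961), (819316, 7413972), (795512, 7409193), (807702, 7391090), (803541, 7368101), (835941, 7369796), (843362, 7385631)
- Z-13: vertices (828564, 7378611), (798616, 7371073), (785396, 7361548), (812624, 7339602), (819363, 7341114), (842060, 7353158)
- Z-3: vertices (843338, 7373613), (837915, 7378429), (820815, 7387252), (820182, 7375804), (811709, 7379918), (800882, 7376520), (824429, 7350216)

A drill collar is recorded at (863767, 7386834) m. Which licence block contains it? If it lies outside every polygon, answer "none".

Cast a ray rightward from (863767, 7386834). For each polygon, the edges (by vertex number in listed order) whose endpoints lie on opposite sides of northing = 7386834, where each meets that height, and whether that is right or left of the point:
Z-16: no edge straddles that height → 0 crossings.
Z-15: 5–6 at easting≈823932.1 (left), 7–1 at easting≈858389.7 (left) → 0 crossings.
Z-19: 3–4 at easting≈811694.6 (left), 7–1 at easting≈860389.3 (left) → 0 crossings.
Z-10: 4–5 at easting≈806931.7 (left), 7–1 at easting≈843222.1 (left) → 0 crossings.
Z-13: no edge straddles that height → 0 crossings.
Z-3: 2–3 at easting≈821625.1 (left), 3–4 at easting≈820791.9 (left) → 0 crossings.
All counts are even, so the point lies outside every listed polygon.

none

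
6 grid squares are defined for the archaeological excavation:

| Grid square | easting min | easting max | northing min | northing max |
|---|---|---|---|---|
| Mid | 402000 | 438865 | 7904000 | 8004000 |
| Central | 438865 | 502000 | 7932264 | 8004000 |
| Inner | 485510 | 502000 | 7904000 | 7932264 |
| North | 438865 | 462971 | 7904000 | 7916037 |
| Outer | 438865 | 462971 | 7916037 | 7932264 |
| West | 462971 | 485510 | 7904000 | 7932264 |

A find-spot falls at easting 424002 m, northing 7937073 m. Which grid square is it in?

Mid

The point has easting = 424002 and northing = 7937073.
Only Mid satisfies 402000 ≤ easting ≤ 438865 and 7904000 ≤ northing ≤ 8004000.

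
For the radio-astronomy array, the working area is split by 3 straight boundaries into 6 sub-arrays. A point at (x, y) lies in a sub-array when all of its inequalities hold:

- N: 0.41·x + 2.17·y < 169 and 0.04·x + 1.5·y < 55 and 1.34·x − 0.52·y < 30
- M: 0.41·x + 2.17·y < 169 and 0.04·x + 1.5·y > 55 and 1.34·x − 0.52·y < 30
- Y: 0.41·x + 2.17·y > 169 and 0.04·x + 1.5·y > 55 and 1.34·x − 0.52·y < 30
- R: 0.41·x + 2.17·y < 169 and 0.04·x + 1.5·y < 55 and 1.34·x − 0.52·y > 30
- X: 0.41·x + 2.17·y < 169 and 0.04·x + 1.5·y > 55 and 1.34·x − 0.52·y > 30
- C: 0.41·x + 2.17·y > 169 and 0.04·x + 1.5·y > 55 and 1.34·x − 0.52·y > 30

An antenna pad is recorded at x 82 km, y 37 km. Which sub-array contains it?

0.41·82 + 2.17·37 = 113.910, which is < 169
0.04·82 + 1.5·37 = 58.780, which is > 55
1.34·82 − 0.52·37 = 90.640, which is > 30
This sign pattern matches X.

X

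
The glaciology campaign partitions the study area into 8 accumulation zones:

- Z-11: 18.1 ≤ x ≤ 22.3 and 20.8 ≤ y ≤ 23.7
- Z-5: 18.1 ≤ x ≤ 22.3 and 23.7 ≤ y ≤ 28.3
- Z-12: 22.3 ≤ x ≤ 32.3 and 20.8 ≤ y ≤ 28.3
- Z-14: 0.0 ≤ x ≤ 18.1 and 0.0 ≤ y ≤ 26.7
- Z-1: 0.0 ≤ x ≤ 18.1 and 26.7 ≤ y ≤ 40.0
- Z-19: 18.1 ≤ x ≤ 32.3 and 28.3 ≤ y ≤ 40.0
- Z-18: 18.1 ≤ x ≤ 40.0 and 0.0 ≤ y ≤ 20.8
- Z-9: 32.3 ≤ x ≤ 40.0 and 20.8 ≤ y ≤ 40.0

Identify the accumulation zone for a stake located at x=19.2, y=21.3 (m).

Z-11

The point has x = 19.2 and y = 21.3.
Only Z-11 satisfies 18.1 ≤ x ≤ 22.3 and 20.8 ≤ y ≤ 23.7.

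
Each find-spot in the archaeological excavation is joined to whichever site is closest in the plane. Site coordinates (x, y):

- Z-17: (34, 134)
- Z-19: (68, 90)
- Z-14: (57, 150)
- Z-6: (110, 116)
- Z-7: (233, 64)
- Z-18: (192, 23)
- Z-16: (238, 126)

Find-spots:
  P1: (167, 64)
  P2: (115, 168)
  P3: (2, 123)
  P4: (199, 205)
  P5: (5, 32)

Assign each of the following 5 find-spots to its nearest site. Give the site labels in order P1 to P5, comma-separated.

Z-18, Z-6, Z-17, Z-16, Z-19

P1 → Z-18 (d²=2306.00)
P2 → Z-6 (d²=2729.00)
P3 → Z-17 (d²=1145.00)
P4 → Z-16 (d²=7762.00)
P5 → Z-19 (d²=7333.00)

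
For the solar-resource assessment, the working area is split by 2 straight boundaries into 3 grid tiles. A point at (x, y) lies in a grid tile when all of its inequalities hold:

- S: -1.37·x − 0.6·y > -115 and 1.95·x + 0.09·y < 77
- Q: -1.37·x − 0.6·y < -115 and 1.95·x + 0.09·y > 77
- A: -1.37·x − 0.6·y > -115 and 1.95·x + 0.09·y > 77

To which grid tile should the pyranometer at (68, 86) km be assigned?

Q

-1.37·68 − 0.6·86 = -144.760, which is < -115
1.95·68 + 0.09·86 = 140.340, which is > 77
This sign pattern matches Q.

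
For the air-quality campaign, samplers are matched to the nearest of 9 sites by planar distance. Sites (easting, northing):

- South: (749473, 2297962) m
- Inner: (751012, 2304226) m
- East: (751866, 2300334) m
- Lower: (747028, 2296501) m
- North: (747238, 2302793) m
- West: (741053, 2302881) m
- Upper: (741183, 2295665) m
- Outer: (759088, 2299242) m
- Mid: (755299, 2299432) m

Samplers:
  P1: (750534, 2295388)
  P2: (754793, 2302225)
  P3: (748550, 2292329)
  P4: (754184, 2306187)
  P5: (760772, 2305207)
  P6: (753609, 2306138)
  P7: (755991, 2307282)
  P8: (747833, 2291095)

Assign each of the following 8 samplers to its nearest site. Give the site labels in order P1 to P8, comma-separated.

South, Mid, Lower, Inner, Outer, Inner, Inner, Lower

P1 → South (d²=7751197.00)
P2 → Mid (d²=8056885.00)
P3 → Lower (d²=19722068.00)
P4 → Inner (d²=13907105.00)
P5 → Outer (d²=38417081.00)
P6 → Inner (d²=10400153.00)
P7 → Inner (d²=34129577.00)
P8 → Lower (d²=29872861.00)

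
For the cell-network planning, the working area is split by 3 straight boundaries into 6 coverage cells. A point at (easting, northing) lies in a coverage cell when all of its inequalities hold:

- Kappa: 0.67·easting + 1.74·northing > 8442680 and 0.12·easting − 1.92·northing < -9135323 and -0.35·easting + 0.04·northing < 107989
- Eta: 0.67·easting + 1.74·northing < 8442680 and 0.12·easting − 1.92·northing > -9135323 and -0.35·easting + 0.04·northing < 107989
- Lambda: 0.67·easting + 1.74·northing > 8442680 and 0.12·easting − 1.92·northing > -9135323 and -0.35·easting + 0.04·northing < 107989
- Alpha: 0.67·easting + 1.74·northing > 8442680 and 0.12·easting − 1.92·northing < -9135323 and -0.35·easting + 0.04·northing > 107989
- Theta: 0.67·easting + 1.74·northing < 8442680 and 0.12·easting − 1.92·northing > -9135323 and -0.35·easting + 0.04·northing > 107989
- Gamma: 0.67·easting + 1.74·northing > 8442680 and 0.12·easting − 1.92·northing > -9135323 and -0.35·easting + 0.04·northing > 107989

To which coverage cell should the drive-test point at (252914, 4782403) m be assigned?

0.67·252914 + 1.74·4782403 = 8490833.600, which is > 8442680
0.12·252914 − 1.92·4782403 = -9151864.080, which is < -9135323
-0.35·252914 + 0.04·4782403 = 102776.220, which is < 107989
This sign pattern matches Kappa.

Kappa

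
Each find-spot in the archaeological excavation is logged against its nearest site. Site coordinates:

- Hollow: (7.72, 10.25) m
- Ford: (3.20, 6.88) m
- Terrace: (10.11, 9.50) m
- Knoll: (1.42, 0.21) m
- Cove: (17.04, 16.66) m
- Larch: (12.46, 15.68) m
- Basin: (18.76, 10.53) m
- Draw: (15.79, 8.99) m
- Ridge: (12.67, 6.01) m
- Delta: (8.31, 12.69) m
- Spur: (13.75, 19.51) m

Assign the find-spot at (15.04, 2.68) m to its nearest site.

Squared distances to each site:
Hollow: 110.887; Ford: 157.826; Terrace: 70.817; Knoll: 191.605; Cove: 199.440; Larch: 175.656; Basin: 75.461; Draw: 40.379; Ridge: 16.706; Delta: 145.493; Spur: 284.913.
Minimum at Ridge.

Ridge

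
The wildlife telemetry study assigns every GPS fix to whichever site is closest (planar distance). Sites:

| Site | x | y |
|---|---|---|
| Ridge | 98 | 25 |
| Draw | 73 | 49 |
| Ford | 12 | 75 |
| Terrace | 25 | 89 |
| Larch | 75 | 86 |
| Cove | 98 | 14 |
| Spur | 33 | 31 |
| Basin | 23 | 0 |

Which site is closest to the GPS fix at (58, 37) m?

Draw

Squared distances to each site:
Ridge: 1744.000; Draw: 369.000; Ford: 3560.000; Terrace: 3793.000; Larch: 2690.000; Cove: 2129.000; Spur: 661.000; Basin: 2594.000.
Minimum at Draw.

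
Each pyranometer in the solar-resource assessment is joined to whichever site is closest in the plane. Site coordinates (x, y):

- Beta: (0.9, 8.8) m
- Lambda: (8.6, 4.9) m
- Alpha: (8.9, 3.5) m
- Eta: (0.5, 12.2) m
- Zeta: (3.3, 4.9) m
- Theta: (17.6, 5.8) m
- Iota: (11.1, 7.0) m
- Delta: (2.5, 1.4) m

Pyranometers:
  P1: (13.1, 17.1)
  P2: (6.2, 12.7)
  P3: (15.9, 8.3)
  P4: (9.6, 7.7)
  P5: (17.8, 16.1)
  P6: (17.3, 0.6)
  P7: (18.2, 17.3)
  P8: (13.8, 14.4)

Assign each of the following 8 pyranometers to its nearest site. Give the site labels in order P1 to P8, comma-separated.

Iota, Eta, Theta, Iota, Theta, Theta, Theta, Iota

P1 → Iota (d²=106.01)
P2 → Eta (d²=32.74)
P3 → Theta (d²=9.14)
P4 → Iota (d²=2.74)
P5 → Theta (d²=106.13)
P6 → Theta (d²=27.13)
P7 → Theta (d²=132.61)
P8 → Iota (d²=62.05)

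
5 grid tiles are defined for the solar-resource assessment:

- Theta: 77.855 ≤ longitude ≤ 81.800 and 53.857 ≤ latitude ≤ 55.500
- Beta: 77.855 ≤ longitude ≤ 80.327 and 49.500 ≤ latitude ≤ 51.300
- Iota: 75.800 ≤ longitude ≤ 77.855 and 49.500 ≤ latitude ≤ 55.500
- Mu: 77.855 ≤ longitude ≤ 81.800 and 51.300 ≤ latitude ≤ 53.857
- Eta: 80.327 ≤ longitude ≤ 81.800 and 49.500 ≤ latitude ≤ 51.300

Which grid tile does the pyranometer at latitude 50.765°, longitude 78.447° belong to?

The point has longitude = 78.447 and latitude = 50.765.
Only Beta satisfies 77.855 ≤ longitude ≤ 80.327 and 49.500 ≤ latitude ≤ 51.300.

Beta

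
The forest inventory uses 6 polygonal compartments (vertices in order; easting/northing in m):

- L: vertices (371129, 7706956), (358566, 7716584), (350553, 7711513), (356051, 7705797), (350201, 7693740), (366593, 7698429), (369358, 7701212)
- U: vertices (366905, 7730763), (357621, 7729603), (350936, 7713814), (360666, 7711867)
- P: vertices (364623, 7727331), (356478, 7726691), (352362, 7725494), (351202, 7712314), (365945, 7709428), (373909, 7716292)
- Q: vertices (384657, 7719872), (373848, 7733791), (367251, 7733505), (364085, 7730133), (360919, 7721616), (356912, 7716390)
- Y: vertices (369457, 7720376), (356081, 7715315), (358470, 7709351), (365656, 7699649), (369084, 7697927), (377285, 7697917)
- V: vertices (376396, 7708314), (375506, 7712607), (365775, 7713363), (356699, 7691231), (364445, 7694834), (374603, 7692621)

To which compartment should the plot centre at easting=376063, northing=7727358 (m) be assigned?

Cast a ray rightward from (376063, 7727358). For each polygon, the edges (by vertex number in listed order) whose endpoints lie on opposite sides of northing = 7727358, where each meets that height, and whether that is right or left of the point:
L: no edge straddles that height → 0 crossings.
U: 2–3 at easting≈356670.5 (left), 4–1 at easting≈365780.8 (left) → 0 crossings.
P: no edge straddles that height → 0 crossings.
Q: 1–2 at easting≈378843.6 (right), 4–5 at easting≈363053.5 (left) → 1 crossing.
Y: no edge straddles that height → 0 crossings.
V: no edge straddles that height → 0 crossings.
Only Q has an odd count, so the point is inside Q.

Q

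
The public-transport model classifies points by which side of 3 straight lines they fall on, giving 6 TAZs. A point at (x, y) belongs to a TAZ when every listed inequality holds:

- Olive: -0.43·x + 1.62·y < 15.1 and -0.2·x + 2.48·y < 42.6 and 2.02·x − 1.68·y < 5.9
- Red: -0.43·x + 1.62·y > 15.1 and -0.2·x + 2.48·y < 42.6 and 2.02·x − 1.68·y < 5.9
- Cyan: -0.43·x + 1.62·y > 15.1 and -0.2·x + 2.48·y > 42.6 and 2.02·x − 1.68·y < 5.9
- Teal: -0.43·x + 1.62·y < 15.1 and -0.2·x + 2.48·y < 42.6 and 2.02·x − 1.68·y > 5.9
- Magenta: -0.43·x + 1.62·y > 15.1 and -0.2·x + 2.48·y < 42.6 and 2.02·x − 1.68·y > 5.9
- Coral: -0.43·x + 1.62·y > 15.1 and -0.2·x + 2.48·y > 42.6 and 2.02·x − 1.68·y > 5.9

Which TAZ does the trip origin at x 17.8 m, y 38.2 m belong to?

Cyan

-0.43·17.8 + 1.62·38.2 = 54.230, which is > 15.1
-0.2·17.8 + 2.48·38.2 = 91.176, which is > 42.6
2.02·17.8 − 1.68·38.2 = -28.220, which is < 5.9
This sign pattern matches Cyan.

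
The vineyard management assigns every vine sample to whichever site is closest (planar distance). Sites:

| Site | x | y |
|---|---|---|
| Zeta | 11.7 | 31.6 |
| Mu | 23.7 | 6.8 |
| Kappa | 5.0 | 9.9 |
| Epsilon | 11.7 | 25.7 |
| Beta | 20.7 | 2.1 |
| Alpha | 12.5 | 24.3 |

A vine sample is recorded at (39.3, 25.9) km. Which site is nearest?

Squared distances to each site:
Zeta: 794.250; Mu: 608.170; Kappa: 1432.490; Epsilon: 761.800; Beta: 912.400; Alpha: 720.800.
Minimum at Mu.

Mu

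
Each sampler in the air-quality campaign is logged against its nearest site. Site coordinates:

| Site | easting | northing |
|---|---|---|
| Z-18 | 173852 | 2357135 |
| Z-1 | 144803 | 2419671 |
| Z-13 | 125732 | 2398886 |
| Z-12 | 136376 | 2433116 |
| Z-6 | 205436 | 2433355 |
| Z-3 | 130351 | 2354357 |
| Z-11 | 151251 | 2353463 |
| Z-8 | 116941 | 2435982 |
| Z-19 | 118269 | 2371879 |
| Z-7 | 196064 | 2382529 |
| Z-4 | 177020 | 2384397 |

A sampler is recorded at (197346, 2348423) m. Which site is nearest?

Squared distances to each site:
Z-18: 627866980.000; Z-1: 7837044353.000; Z-13: 7675079365.000; Z-12: 10890245149.000; Z-6: 7278892724.000; Z-3: 4523542381.000; Z-11: 2150150625.000; Z-8: 14131542506.000; Z-19: 6803355865.000; Z-7: 1164862760.000; Z-4: 1707274952.000.
Minimum at Z-18.

Z-18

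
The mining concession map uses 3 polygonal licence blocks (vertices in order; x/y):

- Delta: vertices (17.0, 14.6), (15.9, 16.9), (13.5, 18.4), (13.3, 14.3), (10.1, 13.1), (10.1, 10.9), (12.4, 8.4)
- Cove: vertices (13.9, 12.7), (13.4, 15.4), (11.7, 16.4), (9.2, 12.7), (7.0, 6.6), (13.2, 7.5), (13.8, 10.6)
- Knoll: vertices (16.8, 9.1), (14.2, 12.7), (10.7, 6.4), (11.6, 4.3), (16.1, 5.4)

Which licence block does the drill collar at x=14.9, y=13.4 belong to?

Delta

Cast a ray rightward from (14.9, 13.4). For each polygon, the edges (by vertex number in listed order) whose endpoints lie on opposite sides of y = 13.4, where each meets that height, and whether that is right or left of the point:
Delta: 4–5 at x≈10.90 (left), 7–1 at x≈16.11 (right) → 1 crossing.
Cove: 1–2 at x≈13.77 (left), 3–4 at x≈9.67 (left) → 0 crossings.
Knoll: no edge straddles that height → 0 crossings.
Only Delta has an odd count, so the point is inside Delta.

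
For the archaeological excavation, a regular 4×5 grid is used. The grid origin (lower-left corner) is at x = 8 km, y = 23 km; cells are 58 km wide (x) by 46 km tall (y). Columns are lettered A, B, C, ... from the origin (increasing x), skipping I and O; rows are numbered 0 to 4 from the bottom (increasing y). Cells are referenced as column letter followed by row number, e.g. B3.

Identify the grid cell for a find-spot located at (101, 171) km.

B3

Column index: ⌊(101 − 8) / 58⌋ = ⌊1.603⌋ = 1 → column B
Row offset from origin: ⌊(171 − 23) / 46⌋ = ⌊3.217⌋ = 3 → row 3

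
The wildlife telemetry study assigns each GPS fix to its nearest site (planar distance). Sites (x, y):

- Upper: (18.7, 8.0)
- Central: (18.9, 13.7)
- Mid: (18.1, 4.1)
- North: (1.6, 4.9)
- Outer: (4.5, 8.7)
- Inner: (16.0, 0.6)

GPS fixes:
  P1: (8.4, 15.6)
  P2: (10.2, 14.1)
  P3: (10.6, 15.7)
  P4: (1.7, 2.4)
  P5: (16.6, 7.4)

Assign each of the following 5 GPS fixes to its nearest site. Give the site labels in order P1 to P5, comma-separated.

Outer, Outer, Central, North, Upper

P1 → Outer (d²=62.82)
P2 → Outer (d²=61.65)
P3 → Central (d²=72.89)
P4 → North (d²=6.26)
P5 → Upper (d²=4.77)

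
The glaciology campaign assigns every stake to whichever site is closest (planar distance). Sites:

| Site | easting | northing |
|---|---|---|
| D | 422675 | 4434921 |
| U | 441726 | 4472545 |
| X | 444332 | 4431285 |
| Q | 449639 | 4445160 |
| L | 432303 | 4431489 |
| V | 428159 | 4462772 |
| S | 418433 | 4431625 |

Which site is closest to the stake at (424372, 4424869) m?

Squared distances to each site:
D: 103922513.000; U: 2574162292.000; X: 439566656.000; Q: 1050145970.000; L: 106725161.000; V: 1450978778.000; S: 80915257.000.
Minimum at S.

S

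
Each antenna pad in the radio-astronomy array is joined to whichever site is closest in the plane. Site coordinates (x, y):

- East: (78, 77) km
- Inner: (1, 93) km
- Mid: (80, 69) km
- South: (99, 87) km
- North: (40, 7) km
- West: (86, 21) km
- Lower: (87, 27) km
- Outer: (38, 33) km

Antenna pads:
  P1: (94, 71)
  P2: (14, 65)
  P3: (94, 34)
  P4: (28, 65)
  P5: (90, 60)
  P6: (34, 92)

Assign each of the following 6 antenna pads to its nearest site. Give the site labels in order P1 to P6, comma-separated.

Mid, Inner, Lower, Outer, Mid, Inner

P1 → Mid (d²=200.00)
P2 → Inner (d²=953.00)
P3 → Lower (d²=98.00)
P4 → Outer (d²=1124.00)
P5 → Mid (d²=181.00)
P6 → Inner (d²=1090.00)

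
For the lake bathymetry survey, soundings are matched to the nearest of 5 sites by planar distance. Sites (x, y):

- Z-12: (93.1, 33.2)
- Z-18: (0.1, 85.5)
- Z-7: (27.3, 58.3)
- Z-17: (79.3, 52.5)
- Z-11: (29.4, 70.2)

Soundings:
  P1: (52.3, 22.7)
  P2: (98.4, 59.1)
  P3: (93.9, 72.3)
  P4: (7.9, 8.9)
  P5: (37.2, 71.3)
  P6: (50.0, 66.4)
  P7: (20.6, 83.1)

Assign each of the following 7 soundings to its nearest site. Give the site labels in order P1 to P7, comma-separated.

Z-17, Z-17, Z-17, Z-7, Z-11, Z-11, Z-11

P1 → Z-17 (d²=1617.04)
P2 → Z-17 (d²=408.37)
P3 → Z-17 (d²=605.20)
P4 → Z-7 (d²=2816.72)
P5 → Z-11 (d²=62.05)
P6 → Z-11 (d²=438.80)
P7 → Z-11 (d²=243.85)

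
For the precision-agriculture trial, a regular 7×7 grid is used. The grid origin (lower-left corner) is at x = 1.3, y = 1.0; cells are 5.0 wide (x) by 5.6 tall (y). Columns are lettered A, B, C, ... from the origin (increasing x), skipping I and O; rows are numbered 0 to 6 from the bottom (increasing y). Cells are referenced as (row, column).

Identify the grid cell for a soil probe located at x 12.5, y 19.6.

Column index: ⌊(12.5 − 1.3) / 5.0⌋ = ⌊2.240⌋ = 2 → column C
Row offset from origin: ⌊(19.6 − 1.0) / 5.6⌋ = ⌊3.321⌋ = 3 → row 3

(3, C)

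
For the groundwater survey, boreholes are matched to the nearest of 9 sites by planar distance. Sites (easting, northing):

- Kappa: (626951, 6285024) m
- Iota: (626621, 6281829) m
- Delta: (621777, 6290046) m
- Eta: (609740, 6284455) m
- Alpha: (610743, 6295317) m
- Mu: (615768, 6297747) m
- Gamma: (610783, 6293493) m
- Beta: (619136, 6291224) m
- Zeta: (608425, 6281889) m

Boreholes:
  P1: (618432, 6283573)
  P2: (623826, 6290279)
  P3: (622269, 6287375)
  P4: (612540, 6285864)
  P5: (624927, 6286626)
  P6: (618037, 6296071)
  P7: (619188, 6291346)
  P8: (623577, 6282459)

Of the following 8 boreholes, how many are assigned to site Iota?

1

P1 → Delta
P2 → Delta
P3 → Delta
P4 → Eta
P5 → Kappa
P6 → Mu
P7 → Beta
P8 → Iota
1 of the 8 goes to Iota.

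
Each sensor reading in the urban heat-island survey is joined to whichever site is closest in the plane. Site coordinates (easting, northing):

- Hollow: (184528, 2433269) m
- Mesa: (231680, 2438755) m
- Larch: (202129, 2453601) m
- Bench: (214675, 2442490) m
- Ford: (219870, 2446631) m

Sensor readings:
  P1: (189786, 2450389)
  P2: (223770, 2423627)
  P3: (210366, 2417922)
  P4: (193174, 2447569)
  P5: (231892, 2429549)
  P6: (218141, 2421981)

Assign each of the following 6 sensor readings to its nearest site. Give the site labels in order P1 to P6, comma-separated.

Larch, Mesa, Bench, Larch, Mesa, Bench

P1 → Larch (d²=162666593.00)
P2 → Mesa (d²=291424484.00)
P3 → Bench (d²=622154105.00)
P4 → Larch (d²=116577049.00)
P5 → Mesa (d²=84795380.00)
P6 → Bench (d²=432632237.00)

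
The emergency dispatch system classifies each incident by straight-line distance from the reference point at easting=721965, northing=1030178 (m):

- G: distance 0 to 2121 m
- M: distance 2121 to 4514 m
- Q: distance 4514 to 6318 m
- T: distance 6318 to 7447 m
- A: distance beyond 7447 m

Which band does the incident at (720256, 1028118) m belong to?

M

Distance = √((720256−721965)² + (1028118−1030178)²) = √(2920681.000 + 4243600.000) = 2676.617 m.
2121 ≤ 2676.617 < 4514 → M.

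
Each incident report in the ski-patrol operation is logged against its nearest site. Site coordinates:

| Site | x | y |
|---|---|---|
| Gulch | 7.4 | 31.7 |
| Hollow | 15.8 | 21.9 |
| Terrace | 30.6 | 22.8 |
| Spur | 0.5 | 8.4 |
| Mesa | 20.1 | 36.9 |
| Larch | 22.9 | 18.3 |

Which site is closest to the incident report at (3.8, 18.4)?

Spur

Squared distances to each site:
Gulch: 189.850; Hollow: 156.250; Terrace: 737.600; Spur: 110.890; Mesa: 607.940; Larch: 364.820.
Minimum at Spur.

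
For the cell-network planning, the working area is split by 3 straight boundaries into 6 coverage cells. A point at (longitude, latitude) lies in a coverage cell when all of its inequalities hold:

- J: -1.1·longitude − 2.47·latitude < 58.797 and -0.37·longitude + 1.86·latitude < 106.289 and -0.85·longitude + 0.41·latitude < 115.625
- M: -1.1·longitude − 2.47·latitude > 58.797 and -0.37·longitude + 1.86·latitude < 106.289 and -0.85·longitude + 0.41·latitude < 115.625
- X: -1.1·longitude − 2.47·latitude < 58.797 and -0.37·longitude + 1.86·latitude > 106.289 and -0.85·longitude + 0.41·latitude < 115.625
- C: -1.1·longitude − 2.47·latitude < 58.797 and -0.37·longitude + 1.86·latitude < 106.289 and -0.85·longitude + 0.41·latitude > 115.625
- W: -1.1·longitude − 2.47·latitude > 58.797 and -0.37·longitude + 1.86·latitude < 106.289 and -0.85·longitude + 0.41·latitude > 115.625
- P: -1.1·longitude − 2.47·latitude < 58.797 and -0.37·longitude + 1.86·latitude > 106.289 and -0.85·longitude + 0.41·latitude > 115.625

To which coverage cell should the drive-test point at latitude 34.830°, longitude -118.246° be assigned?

X

-1.1·-118.246 − 2.47·34.830 = 44.041, which is < 58.797
-0.37·-118.246 + 1.86·34.830 = 108.535, which is > 106.289
-0.85·-118.246 + 0.41·34.830 = 114.789, which is < 115.625
This sign pattern matches X.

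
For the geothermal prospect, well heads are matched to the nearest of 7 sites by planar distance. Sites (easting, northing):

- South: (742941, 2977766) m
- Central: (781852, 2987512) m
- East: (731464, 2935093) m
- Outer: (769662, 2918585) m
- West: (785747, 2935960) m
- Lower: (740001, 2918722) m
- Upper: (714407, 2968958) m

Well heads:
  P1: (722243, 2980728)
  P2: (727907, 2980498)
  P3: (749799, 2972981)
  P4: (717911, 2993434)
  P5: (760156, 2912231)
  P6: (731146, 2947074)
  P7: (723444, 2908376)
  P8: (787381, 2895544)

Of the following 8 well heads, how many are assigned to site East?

1

P1 → Upper
P2 → South
P3 → South
P4 → Upper
P5 → Outer
P6 → East
P7 → Lower
P8 → Outer
1 of the 8 goes to East.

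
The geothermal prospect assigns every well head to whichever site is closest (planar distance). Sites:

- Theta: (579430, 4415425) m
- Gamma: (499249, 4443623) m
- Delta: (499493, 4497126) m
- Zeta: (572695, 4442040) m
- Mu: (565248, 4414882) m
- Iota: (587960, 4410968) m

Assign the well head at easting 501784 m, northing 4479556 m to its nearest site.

Delta

Squared distances to each site:
Theta: 10141686477.000; Gamma: 1297606714.000; Delta: 313953581.000; Zeta: 6435820177.000; Mu: 8210405572.000; Iota: 12130616720.000.
Minimum at Delta.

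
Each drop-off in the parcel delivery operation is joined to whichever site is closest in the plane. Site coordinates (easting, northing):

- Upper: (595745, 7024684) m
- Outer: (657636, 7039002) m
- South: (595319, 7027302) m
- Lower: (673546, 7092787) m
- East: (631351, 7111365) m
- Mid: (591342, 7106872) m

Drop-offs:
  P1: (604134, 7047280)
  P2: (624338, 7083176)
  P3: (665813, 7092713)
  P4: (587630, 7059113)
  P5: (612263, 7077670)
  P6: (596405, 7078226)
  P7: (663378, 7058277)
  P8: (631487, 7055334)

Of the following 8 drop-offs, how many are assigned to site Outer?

P1 → South
P2 → East
P3 → Lower
P4 → South
P5 → Mid
P6 → Mid
P7 → Outer
P8 → Outer
2 of the 8 go to Outer.

2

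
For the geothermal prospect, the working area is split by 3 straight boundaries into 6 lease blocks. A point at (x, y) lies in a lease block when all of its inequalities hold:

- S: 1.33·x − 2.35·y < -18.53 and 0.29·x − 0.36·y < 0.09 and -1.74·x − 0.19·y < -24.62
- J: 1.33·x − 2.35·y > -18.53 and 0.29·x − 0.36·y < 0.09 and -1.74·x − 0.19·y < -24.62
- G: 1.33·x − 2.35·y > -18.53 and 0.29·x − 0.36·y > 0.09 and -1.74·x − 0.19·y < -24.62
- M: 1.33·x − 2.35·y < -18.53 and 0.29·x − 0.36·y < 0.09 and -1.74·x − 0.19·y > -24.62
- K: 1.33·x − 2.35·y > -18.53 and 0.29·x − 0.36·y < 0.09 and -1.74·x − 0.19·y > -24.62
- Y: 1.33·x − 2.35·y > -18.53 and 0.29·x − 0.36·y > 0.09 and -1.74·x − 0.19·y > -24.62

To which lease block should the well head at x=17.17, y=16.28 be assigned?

J

1.33·17.17 − 2.35·16.28 = -15.422, which is > -18.53
0.29·17.17 − 0.36·16.28 = -0.881, which is < 0.09
-1.74·17.17 − 0.19·16.28 = -32.969, which is < -24.62
This sign pattern matches J.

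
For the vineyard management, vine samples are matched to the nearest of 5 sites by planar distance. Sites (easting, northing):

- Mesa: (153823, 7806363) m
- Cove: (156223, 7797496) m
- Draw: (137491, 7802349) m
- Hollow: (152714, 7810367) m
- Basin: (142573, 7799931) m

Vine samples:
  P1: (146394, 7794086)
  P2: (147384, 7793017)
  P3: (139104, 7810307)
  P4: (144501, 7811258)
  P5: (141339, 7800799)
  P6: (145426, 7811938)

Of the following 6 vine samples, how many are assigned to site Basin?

P1 → Basin
P2 → Basin
P3 → Draw
P4 → Hollow
P5 → Basin
P6 → Hollow
3 of the 6 go to Basin.

3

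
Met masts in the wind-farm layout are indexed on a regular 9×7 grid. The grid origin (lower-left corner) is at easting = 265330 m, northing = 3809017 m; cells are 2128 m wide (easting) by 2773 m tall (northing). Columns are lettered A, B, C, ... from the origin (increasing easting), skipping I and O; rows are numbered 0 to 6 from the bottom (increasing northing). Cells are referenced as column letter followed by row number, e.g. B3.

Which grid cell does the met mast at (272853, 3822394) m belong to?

Column index: ⌊(272853 − 265330) / 2128⌋ = ⌊3.535⌋ = 3 → column D
Row offset from origin: ⌊(3822394 − 3809017) / 2773⌋ = ⌊4.824⌋ = 4 → row 4

D4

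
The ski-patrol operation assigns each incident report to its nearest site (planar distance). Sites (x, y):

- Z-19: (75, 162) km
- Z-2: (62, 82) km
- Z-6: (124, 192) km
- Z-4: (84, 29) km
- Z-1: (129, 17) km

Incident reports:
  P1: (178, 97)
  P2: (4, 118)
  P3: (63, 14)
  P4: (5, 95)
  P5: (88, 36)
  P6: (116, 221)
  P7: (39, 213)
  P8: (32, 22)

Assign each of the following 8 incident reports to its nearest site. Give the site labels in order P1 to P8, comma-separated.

Z-1, Z-2, Z-4, Z-2, Z-4, Z-6, Z-19, Z-4

P1 → Z-1 (d²=8801.00)
P2 → Z-2 (d²=4660.00)
P3 → Z-4 (d²=666.00)
P4 → Z-2 (d²=3418.00)
P5 → Z-4 (d²=65.00)
P6 → Z-6 (d²=905.00)
P7 → Z-19 (d²=3897.00)
P8 → Z-4 (d²=2753.00)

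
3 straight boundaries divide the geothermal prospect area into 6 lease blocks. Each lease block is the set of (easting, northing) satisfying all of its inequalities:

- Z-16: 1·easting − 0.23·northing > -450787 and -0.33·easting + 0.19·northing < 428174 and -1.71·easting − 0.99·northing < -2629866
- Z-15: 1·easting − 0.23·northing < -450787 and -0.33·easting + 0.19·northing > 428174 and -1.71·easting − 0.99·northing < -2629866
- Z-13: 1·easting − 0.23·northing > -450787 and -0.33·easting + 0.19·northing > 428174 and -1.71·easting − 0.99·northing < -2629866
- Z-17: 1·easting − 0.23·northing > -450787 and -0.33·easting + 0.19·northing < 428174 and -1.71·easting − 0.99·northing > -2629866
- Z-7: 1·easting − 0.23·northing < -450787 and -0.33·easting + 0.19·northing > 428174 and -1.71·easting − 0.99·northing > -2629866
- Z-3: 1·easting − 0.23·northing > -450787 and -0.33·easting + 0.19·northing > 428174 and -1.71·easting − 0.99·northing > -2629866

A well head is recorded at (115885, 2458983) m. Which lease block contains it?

1·115885 − 0.23·2458983 = -449681.090, which is > -450787
-0.33·115885 + 0.19·2458983 = 428964.720, which is > 428174
-1.71·115885 − 0.99·2458983 = -2632556.520, which is < -2629866
This sign pattern matches Z-13.

Z-13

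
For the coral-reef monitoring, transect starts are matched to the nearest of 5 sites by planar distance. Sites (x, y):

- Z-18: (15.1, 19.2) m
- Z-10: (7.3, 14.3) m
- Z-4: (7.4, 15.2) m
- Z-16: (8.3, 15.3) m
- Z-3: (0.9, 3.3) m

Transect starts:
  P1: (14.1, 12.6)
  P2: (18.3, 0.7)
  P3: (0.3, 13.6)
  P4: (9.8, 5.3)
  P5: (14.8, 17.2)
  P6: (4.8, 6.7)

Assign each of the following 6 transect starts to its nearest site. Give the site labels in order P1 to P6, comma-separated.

P1 → Z-16 (d²=40.93)
P2 → Z-10 (d²=305.96)
P3 → Z-10 (d²=49.49)
P4 → Z-3 (d²=83.21)
P5 → Z-18 (d²=4.09)
P6 → Z-3 (d²=26.77)

Z-16, Z-10, Z-10, Z-3, Z-18, Z-3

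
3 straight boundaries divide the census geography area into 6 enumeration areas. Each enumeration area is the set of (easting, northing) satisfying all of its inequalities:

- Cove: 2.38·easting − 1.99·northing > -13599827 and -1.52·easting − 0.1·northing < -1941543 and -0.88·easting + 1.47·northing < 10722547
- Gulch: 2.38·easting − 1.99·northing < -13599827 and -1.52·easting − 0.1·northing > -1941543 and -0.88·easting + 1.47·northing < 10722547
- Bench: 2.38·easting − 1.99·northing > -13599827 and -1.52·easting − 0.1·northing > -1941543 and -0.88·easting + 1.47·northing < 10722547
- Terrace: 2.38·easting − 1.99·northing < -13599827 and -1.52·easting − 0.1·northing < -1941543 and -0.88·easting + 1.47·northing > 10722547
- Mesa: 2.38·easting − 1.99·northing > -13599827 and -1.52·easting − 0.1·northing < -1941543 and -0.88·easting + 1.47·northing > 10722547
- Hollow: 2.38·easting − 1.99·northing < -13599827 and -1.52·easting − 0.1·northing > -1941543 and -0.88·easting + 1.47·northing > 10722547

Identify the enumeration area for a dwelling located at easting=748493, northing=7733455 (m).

2.38·748493 − 1.99·7733455 = -13608162.110, which is < -13599827
-1.52·748493 − 0.1·7733455 = -1911054.860, which is > -1941543
-0.88·748493 + 1.47·7733455 = 10709505.010, which is < 10722547
This sign pattern matches Gulch.

Gulch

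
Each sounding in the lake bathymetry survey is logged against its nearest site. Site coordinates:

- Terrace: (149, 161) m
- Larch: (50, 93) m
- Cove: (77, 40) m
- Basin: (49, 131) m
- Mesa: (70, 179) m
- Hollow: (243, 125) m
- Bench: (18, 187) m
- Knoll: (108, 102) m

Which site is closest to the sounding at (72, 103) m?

Squared distances to each site:
Terrace: 9293.000; Larch: 584.000; Cove: 3994.000; Basin: 1313.000; Mesa: 5780.000; Hollow: 29725.000; Bench: 9972.000; Knoll: 1297.000.
Minimum at Larch.

Larch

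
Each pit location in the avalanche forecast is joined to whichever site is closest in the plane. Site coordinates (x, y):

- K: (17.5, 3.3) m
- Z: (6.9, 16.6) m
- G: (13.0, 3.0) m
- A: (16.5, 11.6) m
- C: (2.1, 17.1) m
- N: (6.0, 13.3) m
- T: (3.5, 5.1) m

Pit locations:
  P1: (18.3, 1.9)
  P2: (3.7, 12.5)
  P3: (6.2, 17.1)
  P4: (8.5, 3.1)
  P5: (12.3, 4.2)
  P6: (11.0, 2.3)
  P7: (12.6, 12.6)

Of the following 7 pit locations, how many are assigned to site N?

1

P1 → K
P2 → N
P3 → Z
P4 → G
P5 → G
P6 → G
P7 → A
1 of the 7 goes to N.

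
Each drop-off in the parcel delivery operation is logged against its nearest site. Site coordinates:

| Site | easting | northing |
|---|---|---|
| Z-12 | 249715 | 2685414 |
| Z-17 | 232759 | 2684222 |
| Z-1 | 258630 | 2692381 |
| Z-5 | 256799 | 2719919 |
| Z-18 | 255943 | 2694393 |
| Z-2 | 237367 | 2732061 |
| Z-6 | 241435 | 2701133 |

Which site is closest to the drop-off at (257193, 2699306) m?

Squared distances to each site:
Z-12: 248908148.000; Z-17: 824547412.000; Z-1: 50020594.000; Z-5: 425051005.000; Z-18: 25700069.000; Z-2: 1465960301.000; Z-6: 251652493.000.
Minimum at Z-18.

Z-18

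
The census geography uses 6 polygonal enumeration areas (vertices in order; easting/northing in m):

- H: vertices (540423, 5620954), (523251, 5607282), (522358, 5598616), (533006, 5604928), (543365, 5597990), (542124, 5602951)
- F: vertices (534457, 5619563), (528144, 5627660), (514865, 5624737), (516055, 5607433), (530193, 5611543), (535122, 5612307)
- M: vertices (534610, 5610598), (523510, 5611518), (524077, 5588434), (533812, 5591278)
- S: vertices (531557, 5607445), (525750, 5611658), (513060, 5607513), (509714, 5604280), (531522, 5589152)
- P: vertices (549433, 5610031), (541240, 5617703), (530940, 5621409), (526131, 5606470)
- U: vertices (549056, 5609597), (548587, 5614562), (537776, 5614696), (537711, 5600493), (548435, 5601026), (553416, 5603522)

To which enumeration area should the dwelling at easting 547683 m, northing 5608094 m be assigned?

U

Cast a ray rightward from (547683, 5608094). For each polygon, the edges (by vertex number in listed order) whose endpoints lie on opposite sides of northing = 5608094, where each meets that height, and whether that is right or left of the point:
H: 1–2 at easting≈524270.9 (left), 6–1 at easting≈541638.1 (left) → 0 crossings.
F: 3–4 at easting≈516009.5 (left), 4–5 at easting≈518328.8 (left) → 0 crossings.
M: 2–3 at easting≈523594.1 (left), 4–1 at easting≈534506.6 (left) → 0 crossings.
S: 1–2 at easting≈530662.4 (left), 2–3 at easting≈514838.7 (left) → 0 crossings.
P: 3–4 at easting≈526653.8 (left), 4–1 at easting≈536757.9 (left) → 0 crossings.
U: 3–4 at easting≈537745.8 (left), 6–1 at easting≈550134.7 (right) → 1 crossing.
Only U has an odd count, so the point is inside U.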